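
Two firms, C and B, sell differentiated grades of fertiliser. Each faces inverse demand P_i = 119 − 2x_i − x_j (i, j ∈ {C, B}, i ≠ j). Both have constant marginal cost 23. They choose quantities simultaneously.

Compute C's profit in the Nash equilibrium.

737.28

Firm C's profit: π = x_C(119 − 2x_C − x_B) − 23x_C.
∂π/∂x_C = 96 − 4x_C − x_B = 0 ⇒ x_C = 24 − 0.25x_B.
By symmetry x_B = x_C; substituting into the reaction function, 1.25x_C = 24 and x_C = 19.2.
P_C = 119 − 2·19.2 − 19.2 = 61.4.
Profit = (61.4 − 23)·19.2 = 737.28.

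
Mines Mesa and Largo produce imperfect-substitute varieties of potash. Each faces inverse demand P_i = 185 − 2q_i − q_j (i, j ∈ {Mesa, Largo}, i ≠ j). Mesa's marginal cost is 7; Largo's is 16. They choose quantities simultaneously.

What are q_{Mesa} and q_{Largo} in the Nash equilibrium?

36.2, 33.2

Mine Mesa's profit: π = q_{Mesa}(185 − 2q_{Mesa} − q_{Largo}) − 7q_{Mesa}.
∂π/∂q_{Mesa} = 178 − 4q_{Mesa} − q_{Largo} = 0 ⇒ q_{Mesa} = 44.5 − 0.25q_{Largo}.
Similarly q_{Largo} = 42.25 − 0.25q_{Mesa}.
Substituting the second reaction function into the first: q_{Mesa} = 44.5 − 0.25(42.25 − 0.25q_{Mesa}), which gives 0.9375q_{Mesa} = 33.9375 ⇒ q_{Mesa} = 36.2.
Then q_{Largo} = 42.25 − 0.25·36.2 = 33.2.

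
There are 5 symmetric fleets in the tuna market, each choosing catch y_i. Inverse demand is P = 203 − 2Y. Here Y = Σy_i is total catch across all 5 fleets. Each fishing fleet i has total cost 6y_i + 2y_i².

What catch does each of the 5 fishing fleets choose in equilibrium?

A representative fishing fleet's profit is π_i = y_i(203 − 2Y) − 6y_i − 2y_i², with Y = y_i + Σ_{j≠i} y_j.
First-order condition: 197 − 8y_i − 2Σ_{j≠i} y_j = 0.
In a symmetric equilibrium every fishing fleet chooses the same y, so Σ_{j≠i} y_j = 4y. The condition becomes 197 − 16y = 0, giving y = 197/16 = 12.3125.

12.3125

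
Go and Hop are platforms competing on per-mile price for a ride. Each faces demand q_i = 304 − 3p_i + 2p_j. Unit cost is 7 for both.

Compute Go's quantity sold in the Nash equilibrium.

Go's profit: π = (p_{Go} − 7)(304 − 3p_{Go} + 2p_{Hop}).
∂π/∂p_{Go} = 325 − 6p_{Go} + 2p_{Hop} = 0 ⇒ p_{Go} = 325/6 + (1/3)p_{Hop}.
Setting p_{Go} = p_{Hop} in the reaction function: p_{Go} = 325/6 + (1/3)p_{Go}, so p_{Go} = (325/6) / (2/3) = 81.25.
q_{Go} = 304 − 3·81.25 + 2·81.25 = 222.75.

222.75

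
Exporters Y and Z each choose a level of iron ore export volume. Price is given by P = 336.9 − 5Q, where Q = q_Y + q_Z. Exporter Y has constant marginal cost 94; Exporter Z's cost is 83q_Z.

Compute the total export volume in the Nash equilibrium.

33.12

Exporter Y's profit: π = q_Y(336.9 − 5(q_Y + q_Z)) − 94q_Y.
∂π/∂q_Y = 242.9 − 10q_Y − 5q_Z = 0, so q_Y = 24.29 − 0.5q_Z.
By the same steps for Z: q_Z = 25.39 − 0.5q_Y.
Plugging q_Z into Y's best response: q_Y = 24.29 − 0.5(25.39 − 0.5q_Y) ⇒ 0.75q_Y = 11.595, so q_Y = 15.46.
Then q_Z = 25.39 − 0.5·15.46 = 17.66.
Total export volume: 15.46 + 17.66 = 33.12.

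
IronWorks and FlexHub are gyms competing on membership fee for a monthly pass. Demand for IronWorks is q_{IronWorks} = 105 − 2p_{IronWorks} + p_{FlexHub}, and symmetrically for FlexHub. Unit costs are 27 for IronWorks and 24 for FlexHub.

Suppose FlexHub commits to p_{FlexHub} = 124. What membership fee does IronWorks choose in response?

IronWorks's profit: π = (p_{IronWorks} − 27)(105 − 2p_{IronWorks} + p_{FlexHub}).
∂π/∂p_{IronWorks} = 159 − 4p_{IronWorks} + p_{FlexHub} = 0 ⇒ p_{IronWorks} = 39.75 + 0.25p_{FlexHub}.
At p_{FlexHub} = 124: p_{IronWorks} = 39.75 + 0.25·124 = 70.75.

70.75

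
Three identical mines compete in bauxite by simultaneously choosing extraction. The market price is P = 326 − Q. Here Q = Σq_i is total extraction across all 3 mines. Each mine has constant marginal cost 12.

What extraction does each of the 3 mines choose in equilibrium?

78.5

A representative mine's profit is π_i = q_i(326 − Q) − 12q_i, with Q = q_i + Σ_{j≠i} q_j.
First-order condition: 314 − 2q_i − Σ_{j≠i} q_j = 0.
In a symmetric equilibrium every mine chooses the same q, so Σ_{j≠i} q_j = 2q. The condition becomes 314 − 4q = 0, giving q = 314/4 = 78.5.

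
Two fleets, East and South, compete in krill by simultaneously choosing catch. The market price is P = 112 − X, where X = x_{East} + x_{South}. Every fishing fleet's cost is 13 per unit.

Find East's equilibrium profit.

Fishing fleet East's profit: π = x_{East}(112 − (x_{East} + x_{South})) − 13x_{East}.
∂π/∂x_{East} = 99 − 2x_{East} − x_{South} = 0, so x_{East} = 49.5 − 0.5x_{South}.
By symmetry x_{South} = x_{East}; substituting into the reaction function, 1.5x_{East} = 49.5 and x_{East} = 33.
Price P = 112 − 66 = 46.
East's profit: (46 − 13)·33 = 1089.

1089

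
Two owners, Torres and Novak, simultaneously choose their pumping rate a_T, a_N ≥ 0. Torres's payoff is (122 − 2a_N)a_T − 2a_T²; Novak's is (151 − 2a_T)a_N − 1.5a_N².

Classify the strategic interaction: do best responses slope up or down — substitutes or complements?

strategic substitutes

Expanding Torres's payoff: 122a_T − 2a_Na_T − 2a_T².
∂π/∂a_T = 122 − 2a_N − 4a_T = 0, so a_T = 30.5 − 0.5a_N.
The best-response slope da_T/da_N = −0.5 < 0: the reaction function is downward-sloping, so the choices are strategic substitutes.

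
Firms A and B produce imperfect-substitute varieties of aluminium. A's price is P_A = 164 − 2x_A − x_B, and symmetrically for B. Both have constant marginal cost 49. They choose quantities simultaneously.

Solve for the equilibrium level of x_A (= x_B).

23

Firm A's profit: π = x_A(164 − 2x_A − x_B) − 49x_A.
∂π/∂x_A = 115 − 4x_A − x_B = 0 ⇒ x_A = 28.75 − 0.25x_B.
The game is symmetric, so in equilibrium x_B = x_A: the reaction function gives 1.25x_A = 28.75, hence x_A = 23.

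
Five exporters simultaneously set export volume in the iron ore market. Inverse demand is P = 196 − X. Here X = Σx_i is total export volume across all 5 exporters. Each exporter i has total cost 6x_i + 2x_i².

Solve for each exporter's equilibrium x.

19

A representative exporter's profit is π_i = x_i(196 − X) − 6x_i − 2x_i², with X = x_i + Σ_{j≠i} x_j.
First-order condition: 190 − 6x_i − Σ_{j≠i} x_j = 0.
Imposing symmetry (x_j = x for all j) turns Σ_{j≠i} x_j into 4x, so 190 = 10x and x = 19.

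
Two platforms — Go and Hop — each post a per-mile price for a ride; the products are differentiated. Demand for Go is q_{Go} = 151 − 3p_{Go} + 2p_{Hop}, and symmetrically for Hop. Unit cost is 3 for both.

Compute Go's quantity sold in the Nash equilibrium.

Go's profit: π = (p_{Go} − 3)(151 − 3p_{Go} + 2p_{Hop}).
∂π/∂p_{Go} = 160 − 6p_{Go} + 2p_{Hop} = 0 ⇒ p_{Go} = 80/3 + (1/3)p_{Hop}.
The game is symmetric, so in equilibrium p_{Hop} = p_{Go}: the reaction function gives (2/3)p_{Go} = 80/3, hence p_{Go} = 40.
q_{Go} = 151 − 3·40 + 2·40 = 111.

111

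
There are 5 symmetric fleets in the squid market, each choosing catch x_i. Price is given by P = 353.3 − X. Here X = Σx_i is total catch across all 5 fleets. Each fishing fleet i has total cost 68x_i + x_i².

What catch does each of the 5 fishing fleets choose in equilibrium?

A representative fishing fleet's profit is π_i = x_i(353.3 − X) − 68x_i − x_i², with X = x_i + Σ_{j≠i} x_j.
First-order condition: 285.3 − 4x_i − Σ_{j≠i} x_j = 0.
Imposing symmetry (x_j = x for all j) turns Σ_{j≠i} x_j into 4x, so 285.3 = 8x and x = 35.6625.

35.6625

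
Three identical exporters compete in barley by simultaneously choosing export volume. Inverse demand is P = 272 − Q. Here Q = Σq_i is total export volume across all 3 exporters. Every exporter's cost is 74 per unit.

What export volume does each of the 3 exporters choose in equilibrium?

49.5

A representative exporter's profit is π_i = q_i(272 − Q) − 74q_i, with Q = q_i + Σ_{j≠i} q_j.
First-order condition: 198 − 2q_i − Σ_{j≠i} q_j = 0.
Imposing symmetry (q_j = q for all j) turns Σ_{j≠i} q_j into 2q, so 198 = 4q and q = 49.5.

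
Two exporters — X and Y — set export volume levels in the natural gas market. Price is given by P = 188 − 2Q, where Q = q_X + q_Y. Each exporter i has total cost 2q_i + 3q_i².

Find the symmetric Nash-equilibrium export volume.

15.5

Exporter X's profit: π = q_X(188 − 2(q_X + q_Y)) − 2q_X − 3q_X².
∂π/∂q_X = 186 − 10q_X − 2q_Y = 0, so q_X = 18.6 − 0.2q_Y.
By symmetry q_Y = q_X; substituting into the reaction function, 1.2q_X = 18.6 and q_X = 15.5.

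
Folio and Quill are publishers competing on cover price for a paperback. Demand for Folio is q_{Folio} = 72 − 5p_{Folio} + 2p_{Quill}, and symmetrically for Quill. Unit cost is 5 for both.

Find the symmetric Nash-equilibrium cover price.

12.125

Folio's profit: π = (p_{Folio} − 5)(72 − 5p_{Folio} + 2p_{Quill}).
∂π/∂p_{Folio} = 97 − 10p_{Folio} + 2p_{Quill} = 0 ⇒ p_{Folio} = 9.7 + 0.2p_{Quill}.
By symmetry p_{Quill} = p_{Folio}; substituting into the reaction function, 0.8p_{Folio} = 9.7 and p_{Folio} = 12.125.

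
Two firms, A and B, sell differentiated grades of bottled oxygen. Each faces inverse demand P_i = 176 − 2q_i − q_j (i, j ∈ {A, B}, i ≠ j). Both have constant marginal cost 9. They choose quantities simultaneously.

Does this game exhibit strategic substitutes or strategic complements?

strategic substitutes

Firm A's profit: π = q_A(176 − 2q_A − q_B) − 9q_A.
∂π/∂q_A = 167 − 4q_A − q_B = 0 ⇒ q_A = 41.75 − 0.25q_B.
The best-response slope dq_A/dq_B = −0.25 < 0: the reaction function is downward-sloping, so the choices are strategic substitutes.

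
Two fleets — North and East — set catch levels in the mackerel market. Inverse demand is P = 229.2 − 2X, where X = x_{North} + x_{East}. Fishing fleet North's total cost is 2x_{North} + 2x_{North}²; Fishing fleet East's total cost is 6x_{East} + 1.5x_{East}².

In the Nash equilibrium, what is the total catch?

Fishing fleet North's profit: π = x_{North}(229.2 − 2(x_{North} + x_{East})) − 2x_{North} − 2x_{North}².
∂π/∂x_{North} = 227.2 − 8x_{North} − 2x_{East} = 0, so x_{North} = 28.4 − 0.25x_{East}.
For East: ∂π/∂x_{East} = 223.2 − 7x_{East} − 2x_{North} = 0 ⇒ x_{East} = 1116/35 − (2/7)x_{North}.
Substituting the second reaction function into the first: x_{North} = 28.4 − 0.25(1116/35 − (2/7)x_{North}), which gives (13/14)x_{North} = 143/7 ⇒ x_{North} = 22.
Then x_{East} = 1116/35 − (2/7)·22 = 25.6.
Total catch: 22 + 25.6 = 47.6.

47.6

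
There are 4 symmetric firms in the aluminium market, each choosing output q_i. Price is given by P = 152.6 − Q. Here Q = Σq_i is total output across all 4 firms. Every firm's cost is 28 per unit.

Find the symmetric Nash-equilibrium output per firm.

A representative firm's profit is π_i = q_i(152.6 − Q) − 28q_i, with Q = q_i + Σ_{j≠i} q_j.
First-order condition: 124.6 − 2q_i − Σ_{j≠i} q_j = 0.
Imposing symmetry (q_j = q for all j) turns Σ_{j≠i} q_j into 3q, so 124.6 = 5q and q = 24.92.

24.92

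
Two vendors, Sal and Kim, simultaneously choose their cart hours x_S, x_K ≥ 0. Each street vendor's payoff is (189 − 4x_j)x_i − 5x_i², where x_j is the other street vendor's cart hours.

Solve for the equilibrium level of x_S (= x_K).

Sal's payoff is (189 − 4x_K)x_S − 5x_S².
∂π/∂x_S = 189 − 4x_K − 10x_S = 0, so x_S = 18.9 − 0.4x_K.
By symmetry x_K = x_S; substituting into the reaction function, 1.4x_S = 18.9 and x_S = 13.5.

13.5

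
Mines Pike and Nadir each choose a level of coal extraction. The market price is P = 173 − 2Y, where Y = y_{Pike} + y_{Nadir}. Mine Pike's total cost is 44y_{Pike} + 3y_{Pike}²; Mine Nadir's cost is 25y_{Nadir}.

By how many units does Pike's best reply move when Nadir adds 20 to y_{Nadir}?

Mine Pike's profit: π = y_{Pike}(173 − 2(y_{Pike} + y_{Nadir})) − 44y_{Pike} − 3y_{Pike}².
∂π/∂y_{Pike} = 129 − 10y_{Pike} − 2y_{Nadir} = 0, so y_{Pike} = 12.9 − 0.2y_{Nadir}.
The reaction-function slope is −0.2, so a 20-unit rise in y_{Nadir} moves y_{Pike} by −0.2 × 20 = −4. Pike's best response falls — the actions are strategic substitutes.

-4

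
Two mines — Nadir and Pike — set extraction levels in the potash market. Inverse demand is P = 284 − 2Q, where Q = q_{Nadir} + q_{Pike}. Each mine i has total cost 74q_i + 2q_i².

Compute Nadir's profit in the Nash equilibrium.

1764

Mine Nadir's profit: π = q_{Nadir}(284 − 2(q_{Nadir} + q_{Pike})) − 74q_{Nadir} − 2q_{Nadir}².
∂π/∂q_{Nadir} = 210 − 8q_{Nadir} − 2q_{Pike} = 0, so q_{Nadir} = 26.25 − 0.25q_{Pike}.
The game is symmetric, so in equilibrium q_{Pike} = q_{Nadir}: the reaction function gives 1.25q_{Nadir} = 26.25, hence q_{Nadir} = 21.
Price P = 284 − 2·42 = 200.
Nadir's profit: (200 − 74)·21 − 2(21)² = 1764.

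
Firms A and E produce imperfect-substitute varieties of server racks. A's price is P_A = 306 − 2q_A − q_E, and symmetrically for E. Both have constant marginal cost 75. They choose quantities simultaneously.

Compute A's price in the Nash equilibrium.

167.4

Firm A's profit: π = q_A(306 − 2q_A − q_E) − 75q_A.
∂π/∂q_A = 231 − 4q_A − q_E = 0 ⇒ q_A = 57.75 − 0.25q_E.
Setting q_A = q_E in the reaction function: q_A = 57.75 − 0.25q_A, so q_A = 57.75 / 1.25 = 46.2.
P_A = 306 − 2·46.2 − 46.2 = 167.4.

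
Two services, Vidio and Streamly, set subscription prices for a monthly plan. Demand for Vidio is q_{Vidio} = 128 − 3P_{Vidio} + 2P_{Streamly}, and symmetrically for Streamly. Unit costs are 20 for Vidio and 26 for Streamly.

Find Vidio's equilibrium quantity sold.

84.375

Vidio's profit: π = (P_{Vidio} − 20)(128 − 3P_{Vidio} + 2P_{Streamly}).
∂π/∂P_{Vidio} = 188 − 6P_{Vidio} + 2P_{Streamly} = 0 ⇒ P_{Vidio} = 94/3 + (1/3)P_{Streamly}.
Similarly P_{Streamly} = 103/3 + (1/3)P_{Vidio}.
Solving the two reaction functions simultaneously: (1 − (1/3)(1/3))P_{Vidio} = 94/3 + (1/3)·(103/3), so (8/9)P_{Vidio} = 385/9 and P_{Vidio} = 48.125.
Then P_{Streamly} = 103/3 + (1/3)·48.125 = 50.375.
q_{Vidio} = 128 − 3·48.125 + 2·50.375 = 84.375.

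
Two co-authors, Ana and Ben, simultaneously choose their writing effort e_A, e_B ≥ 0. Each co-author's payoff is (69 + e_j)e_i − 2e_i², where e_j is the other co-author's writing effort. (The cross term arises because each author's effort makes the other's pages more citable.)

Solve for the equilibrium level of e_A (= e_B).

23

Ana's payoff is (69 + e_B)e_A − 2e_A².
∂π/∂e_A = 69 + e_B − 4e_A = 0, so e_A = 17.25 + 0.25e_B.
By symmetry e_B = e_A; substituting into the reaction function, 0.75e_A = 17.25 and e_A = 23.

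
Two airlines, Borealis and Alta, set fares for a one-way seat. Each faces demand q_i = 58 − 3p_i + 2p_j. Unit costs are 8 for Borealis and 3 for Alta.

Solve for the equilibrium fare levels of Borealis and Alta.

Borealis's profit: π = (p_{Borealis} − 8)(58 − 3p_{Borealis} + 2p_{Alta}).
∂π/∂p_{Borealis} = 82 − 6p_{Borealis} + 2p_{Alta} = 0 ⇒ p_{Borealis} = 41/3 + (1/3)p_{Alta}.
Similarly p_{Alta} = 67/6 + (1/3)p_{Borealis}.
Substituting the second reaction function into the first: p_{Borealis} = 41/3 + (1/3)(67/6 + (1/3)p_{Borealis}), which gives (8/9)p_{Borealis} = 313/18 ⇒ p_{Borealis} = 19.5625.
Then p_{Alta} = 67/6 + (1/3)·19.5625 = 17.6875.

19.5625, 17.6875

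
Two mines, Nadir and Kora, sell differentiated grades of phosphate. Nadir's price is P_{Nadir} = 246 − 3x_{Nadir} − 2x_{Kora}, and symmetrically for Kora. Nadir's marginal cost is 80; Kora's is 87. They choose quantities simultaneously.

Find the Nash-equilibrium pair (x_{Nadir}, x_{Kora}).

21.1875, 19.4375

Mine Nadir's profit: π = x_{Nadir}(246 − 3x_{Nadir} − 2x_{Kora}) − 80x_{Nadir}.
∂π/∂x_{Nadir} = 166 − 6x_{Nadir} − 2x_{Kora} = 0 ⇒ x_{Nadir} = 83/3 − (1/3)x_{Kora}.
Similarly x_{Kora} = 26.5 − (1/3)x_{Nadir}.
Plugging x_{Kora} into Nadir's best response: x_{Nadir} = 83/3 − (1/3)(26.5 − (1/3)x_{Nadir}) ⇒ (8/9)x_{Nadir} = 113/6, so x_{Nadir} = 21.1875.
Then x_{Kora} = 26.5 − (1/3)·21.1875 = 19.4375.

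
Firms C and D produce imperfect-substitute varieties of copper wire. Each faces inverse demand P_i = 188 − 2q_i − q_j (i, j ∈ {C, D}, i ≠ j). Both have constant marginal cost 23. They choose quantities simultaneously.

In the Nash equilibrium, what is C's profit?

Firm C's profit: π = q_C(188 − 2q_C − q_D) − 23q_C.
∂π/∂q_C = 165 − 4q_C − q_D = 0 ⇒ q_C = 41.25 − 0.25q_D.
By symmetry q_D = q_C; substituting into the reaction function, 1.25q_C = 41.25 and q_C = 33.
P_C = 188 − 2·33 − 33 = 89.
Profit = (89 − 23)·33 = 2178.

2178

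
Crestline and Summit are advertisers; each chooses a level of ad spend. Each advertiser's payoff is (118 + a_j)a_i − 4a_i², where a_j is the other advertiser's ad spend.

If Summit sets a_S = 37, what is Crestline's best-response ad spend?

Crestline's payoff is (118 + a_S)a_C − 4a_C².
∂π/∂a_C = 118 + a_S − 8a_C = 0, so a_C = 14.75 + 0.125a_S.
At a_S = 37: a_C = 14.75 + 0.125·37 = 19.375.

19.375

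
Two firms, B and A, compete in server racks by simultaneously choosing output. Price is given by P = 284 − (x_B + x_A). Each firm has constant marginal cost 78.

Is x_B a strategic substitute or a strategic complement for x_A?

Firm B's profit: π = x_B(284 − (x_B + x_A)) − 78x_B.
∂π/∂x_B = 206 − 2x_B − x_A = 0, so x_B = 103 − 0.5x_A.
The best-response slope dx_B/dx_A = −0.5 < 0: the reaction function is downward-sloping, so the choices are strategic substitutes.

strategic substitutes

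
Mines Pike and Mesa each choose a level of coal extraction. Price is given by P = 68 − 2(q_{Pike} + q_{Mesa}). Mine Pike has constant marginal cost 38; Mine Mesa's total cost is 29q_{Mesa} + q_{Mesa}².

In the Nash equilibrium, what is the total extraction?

9.9

Mine Pike's profit: π = q_{Pike}(68 − 2(q_{Pike} + q_{Mesa})) − 38q_{Pike}.
∂π/∂q_{Pike} = 30 − 4q_{Pike} − 2q_{Mesa} = 0, so q_{Pike} = 7.5 − 0.5q_{Mesa}.
For Mesa: ∂π/∂q_{Mesa} = 39 − 6q_{Mesa} − 2q_{Pike} = 0 ⇒ q_{Mesa} = 6.5 − (1/3)q_{Pike}.
Substituting the second reaction function into the first: q_{Pike} = 7.5 − 0.5(6.5 − (1/3)q_{Pike}), which gives (5/6)q_{Pike} = 4.25 ⇒ q_{Pike} = 5.1.
Then q_{Mesa} = 6.5 − (1/3)·5.1 = 4.8.
Total extraction: 5.1 + 4.8 = 9.9.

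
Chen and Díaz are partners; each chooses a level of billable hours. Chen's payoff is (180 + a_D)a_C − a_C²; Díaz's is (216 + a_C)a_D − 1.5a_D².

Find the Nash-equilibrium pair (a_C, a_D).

151.2, 122.4

Expanding Chen's payoff: 180a_C + a_Da_C − a_C².
∂π/∂a_C = 180 + a_D − 2a_C = 0, so a_C = 90 + 0.5a_D.
Likewise for Díaz: a_D = 72 + (1/3)a_C.
Solving the two reaction functions simultaneously: (1 − (0.5)(1/3))a_C = 90 + 0.5·72, so (5/6)a_C = 126 and a_C = 151.2.
Then a_D = 72 + (1/3)·151.2 = 122.4.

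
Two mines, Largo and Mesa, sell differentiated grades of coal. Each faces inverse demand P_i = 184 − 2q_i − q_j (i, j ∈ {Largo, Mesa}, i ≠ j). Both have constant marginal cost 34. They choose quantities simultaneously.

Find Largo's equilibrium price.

94

Mine Largo's profit: π = q_{Largo}(184 − 2q_{Largo} − q_{Mesa}) − 34q_{Largo}.
∂π/∂q_{Largo} = 150 − 4q_{Largo} − q_{Mesa} = 0 ⇒ q_{Largo} = 37.5 − 0.25q_{Mesa}.
Setting q_{Largo} = q_{Mesa} in the reaction function: q_{Largo} = 37.5 − 0.25q_{Largo}, so q_{Largo} = 37.5 / 1.25 = 30.
P_{Largo} = 184 − 2·30 − 30 = 94.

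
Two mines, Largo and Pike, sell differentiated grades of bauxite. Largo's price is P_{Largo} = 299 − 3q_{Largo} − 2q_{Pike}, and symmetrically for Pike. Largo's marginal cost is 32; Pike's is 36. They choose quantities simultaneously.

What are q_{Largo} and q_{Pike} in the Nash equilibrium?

33.625, 32.625

Mine Largo's profit: π = q_{Largo}(299 − 3q_{Largo} − 2q_{Pike}) − 32q_{Largo}.
∂π/∂q_{Largo} = 267 − 6q_{Largo} − 2q_{Pike} = 0 ⇒ q_{Largo} = 44.5 − (1/3)q_{Pike}.
Similarly q_{Pike} = 263/6 − (1/3)q_{Largo}.
Solving the two reaction functions simultaneously: (1 − (−1/3)(−1/3))q_{Largo} = 44.5 − (1/3)·(263/6), so (8/9)q_{Largo} = 269/9 and q_{Largo} = 33.625.
Then q_{Pike} = 263/6 − (1/3)·33.625 = 32.625.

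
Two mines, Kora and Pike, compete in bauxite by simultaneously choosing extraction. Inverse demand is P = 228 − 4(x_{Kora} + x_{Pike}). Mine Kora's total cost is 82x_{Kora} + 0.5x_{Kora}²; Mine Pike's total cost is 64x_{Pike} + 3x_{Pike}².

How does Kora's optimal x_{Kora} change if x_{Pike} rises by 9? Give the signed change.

Mine Kora's profit: π = x_{Kora}(228 − 4(x_{Kora} + x_{Pike})) − 82x_{Kora} − 0.5x_{Kora}².
∂π/∂x_{Kora} = 146 − 9x_{Kora} − 4x_{Pike} = 0, so x_{Kora} = 146/9 − (4/9)x_{Pike}.
The reaction-function slope is −4/9, so a 9-unit rise in x_{Pike} moves x_{Kora} by −4/9 × 9 = −4. Kora's best response falls — the actions are strategic substitutes.

-4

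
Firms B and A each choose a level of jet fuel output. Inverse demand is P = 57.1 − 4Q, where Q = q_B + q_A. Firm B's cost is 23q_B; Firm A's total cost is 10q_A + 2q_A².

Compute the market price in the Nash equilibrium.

34.04

Firm B's profit: π = q_B(57.1 − 4(q_B + q_A)) − 23q_B.
∂π/∂q_B = 34.1 − 8q_B − 4q_A = 0, so q_B = 4.2625 − 0.5q_A.
For A: ∂π/∂q_A = 47.1 − 12q_A − 4q_B = 0 ⇒ q_A = 3.925 − (1/3)q_B.
Solving the two reaction functions simultaneously: (1 − (−0.5)(−1/3))q_B = 4.2625 − 0.5·3.925, so (5/6)q_B = 2.3 and q_B = 2.76.
Then q_A = 3.925 − (1/3)·2.76 = 3.005.
Equilibrium price: P = 57.1 − 4·5.765 = 34.04.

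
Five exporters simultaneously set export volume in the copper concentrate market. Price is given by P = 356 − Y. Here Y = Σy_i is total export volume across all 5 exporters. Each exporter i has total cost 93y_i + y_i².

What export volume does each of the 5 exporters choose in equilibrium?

A representative exporter's profit is π_i = y_i(356 − Y) − 93y_i − y_i², with Y = y_i + Σ_{j≠i} y_j.
First-order condition: 263 − 4y_i − Σ_{j≠i} y_j = 0.
With identical exporters, set every y_j = y: then 263 − 4y − 4y = 0, i.e. y = 263/8 = 32.875.

32.875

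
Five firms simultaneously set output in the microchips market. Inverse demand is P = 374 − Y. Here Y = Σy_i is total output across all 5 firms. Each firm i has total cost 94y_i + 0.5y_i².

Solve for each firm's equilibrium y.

A representative firm's profit is π_i = y_i(374 − Y) − 94y_i − 0.5y_i², with Y = y_i + Σ_{j≠i} y_j.
First-order condition: 280 − 3y_i − Σ_{j≠i} y_j = 0.
Imposing symmetry (y_j = y for all j) turns Σ_{j≠i} y_j into 4y, so 280 = 7y and y = 40.

40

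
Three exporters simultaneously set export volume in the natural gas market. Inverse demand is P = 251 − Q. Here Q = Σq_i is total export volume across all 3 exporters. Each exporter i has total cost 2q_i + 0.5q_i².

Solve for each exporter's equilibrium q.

49.8

A representative exporter's profit is π_i = q_i(251 − Q) − 2q_i − 0.5q_i², with Q = q_i + Σ_{j≠i} q_j.
First-order condition: 249 − 3q_i − Σ_{j≠i} q_j = 0.
Imposing symmetry (q_j = q for all j) turns Σ_{j≠i} q_j into 2q, so 249 = 5q and q = 49.8.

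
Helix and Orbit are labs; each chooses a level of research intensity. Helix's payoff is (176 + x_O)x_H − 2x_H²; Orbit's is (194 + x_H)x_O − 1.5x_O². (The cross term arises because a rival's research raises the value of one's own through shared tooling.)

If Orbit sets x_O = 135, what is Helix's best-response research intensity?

77.75

Expanding Helix's payoff: 176x_H + x_Ox_H − 2x_H².
∂π/∂x_H = 176 + x_O − 4x_H = 0, so x_H = 44 + 0.25x_O.
At x_O = 135: x_H = 44 + 0.25·135 = 77.75.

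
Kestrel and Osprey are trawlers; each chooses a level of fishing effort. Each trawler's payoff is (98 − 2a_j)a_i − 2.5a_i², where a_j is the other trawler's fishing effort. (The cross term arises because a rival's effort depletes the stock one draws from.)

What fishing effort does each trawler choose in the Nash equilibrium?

14

Kestrel's payoff is (98 − 2a_O)a_K − 2.5a_K².
∂π/∂a_K = 98 − 2a_O − 5a_K = 0, so a_K = 19.6 − 0.4a_O.
The game is symmetric, so in equilibrium a_O = a_K: the reaction function gives 1.4a_K = 19.6, hence a_K = 14.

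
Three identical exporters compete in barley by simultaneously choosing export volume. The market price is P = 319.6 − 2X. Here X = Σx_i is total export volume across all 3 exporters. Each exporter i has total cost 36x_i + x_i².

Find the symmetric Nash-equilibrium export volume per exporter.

A representative exporter's profit is π_i = x_i(319.6 − 2X) − 36x_i − x_i², with X = x_i + Σ_{j≠i} x_j.
First-order condition: 283.6 − 6x_i − 2Σ_{j≠i} x_j = 0.
With identical exporters, set every x_j = x: then 283.6 − 6x − 4x = 0, i.e. x = 283.6/10 = 28.36.

28.36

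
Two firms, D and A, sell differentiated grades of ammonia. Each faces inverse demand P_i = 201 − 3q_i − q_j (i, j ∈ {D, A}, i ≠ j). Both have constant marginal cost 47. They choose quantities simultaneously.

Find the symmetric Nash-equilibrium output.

Firm D's profit: π = q_D(201 − 3q_D − q_A) − 47q_D.
∂π/∂q_D = 154 − 6q_D − q_A = 0 ⇒ q_D = 77/3 − (1/6)q_A.
By symmetry q_A = q_D; substituting into the reaction function, (7/6)q_D = 77/3 and q_D = 22.

22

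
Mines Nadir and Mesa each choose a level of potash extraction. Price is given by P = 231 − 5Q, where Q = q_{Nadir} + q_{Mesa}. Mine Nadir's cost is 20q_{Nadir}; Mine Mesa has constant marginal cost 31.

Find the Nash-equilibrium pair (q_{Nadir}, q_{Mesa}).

14.8, 12.6

Mine Nadir's profit: π = q_{Nadir}(231 − 5(q_{Nadir} + q_{Mesa})) − 20q_{Nadir}.
∂π/∂q_{Nadir} = 211 − 10q_{Nadir} − 5q_{Mesa} = 0, so q_{Nadir} = 21.1 − 0.5q_{Mesa}.
By the same steps for Mesa: q_{Mesa} = 20 − 0.5q_{Nadir}.
Plugging q_{Mesa} into Nadir's best response: q_{Nadir} = 21.1 − 0.5(20 − 0.5q_{Nadir}) ⇒ 0.75q_{Nadir} = 11.1, so q_{Nadir} = 14.8.
Then q_{Mesa} = 20 − 0.5·14.8 = 12.6.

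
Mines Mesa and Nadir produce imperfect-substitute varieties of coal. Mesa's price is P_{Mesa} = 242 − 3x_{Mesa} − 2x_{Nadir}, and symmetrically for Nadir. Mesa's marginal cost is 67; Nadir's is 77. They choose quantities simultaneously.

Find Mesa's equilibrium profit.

Mine Mesa's profit: π = x_{Mesa}(242 − 3x_{Mesa} − 2x_{Nadir}) − 67x_{Mesa}.
∂π/∂x_{Mesa} = 175 − 6x_{Mesa} − 2x_{Nadir} = 0 ⇒ x_{Mesa} = 175/6 − (1/3)x_{Nadir}.
Similarly x_{Nadir} = 27.5 − (1/3)x_{Mesa}.
Plugging x_{Nadir} into Mesa's best response: x_{Mesa} = 175/6 − (1/3)(27.5 − (1/3)x_{Mesa}) ⇒ (8/9)x_{Mesa} = 20, so x_{Mesa} = 22.5.
Then x_{Nadir} = 27.5 − (1/3)·22.5 = 20.
P_{Mesa} = 242 − 3·22.5 − 2·20 = 134.5.
Profit = (134.5 − 67)·22.5 = 1518.75.

1518.75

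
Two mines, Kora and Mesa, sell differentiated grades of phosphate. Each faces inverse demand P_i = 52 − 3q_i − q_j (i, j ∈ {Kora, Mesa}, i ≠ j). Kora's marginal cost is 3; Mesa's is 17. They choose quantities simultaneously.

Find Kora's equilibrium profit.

Mine Kora's profit: π = q_{Kora}(52 − 3q_{Kora} − q_{Mesa}) − 3q_{Kora}.
∂π/∂q_{Kora} = 49 − 6q_{Kora} − q_{Mesa} = 0 ⇒ q_{Kora} = 49/6 − (1/6)q_{Mesa}.
Similarly q_{Mesa} = 35/6 − (1/6)q_{Kora}.
Substituting the second reaction function into the first: q_{Kora} = 49/6 − (1/6)(35/6 − (1/6)q_{Kora}), which gives (35/36)q_{Kora} = 259/36 ⇒ q_{Kora} = 7.4.
Then q_{Mesa} = 35/6 − (1/6)·7.4 = 4.6.
P_{Kora} = 52 − 3·7.4 − 4.6 = 25.2.
Profit = (25.2 − 3)·7.4 = 164.28.

164.28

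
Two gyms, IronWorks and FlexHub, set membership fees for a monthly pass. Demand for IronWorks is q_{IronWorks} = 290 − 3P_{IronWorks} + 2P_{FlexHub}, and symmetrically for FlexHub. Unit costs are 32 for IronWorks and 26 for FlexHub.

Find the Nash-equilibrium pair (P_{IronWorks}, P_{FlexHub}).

95.375, 93.125

IronWorks's profit: π = (P_{IronWorks} − 32)(290 − 3P_{IronWorks} + 2P_{FlexHub}).
∂π/∂P_{IronWorks} = 386 − 6P_{IronWorks} + 2P_{FlexHub} = 0 ⇒ P_{IronWorks} = 193/3 + (1/3)P_{FlexHub}.
Similarly P_{FlexHub} = 184/3 + (1/3)P_{IronWorks}.
Substituting the second reaction function into the first: P_{IronWorks} = 193/3 + (1/3)(184/3 + (1/3)P_{IronWorks}), which gives (8/9)P_{IronWorks} = 763/9 ⇒ P_{IronWorks} = 95.375.
Then P_{FlexHub} = 184/3 + (1/3)·95.375 = 93.125.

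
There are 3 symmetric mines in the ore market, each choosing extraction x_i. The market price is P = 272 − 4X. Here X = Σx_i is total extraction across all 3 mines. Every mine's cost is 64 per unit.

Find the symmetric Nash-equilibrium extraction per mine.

A representative mine's profit is π_i = x_i(272 − 4X) − 64x_i, with X = x_i + Σ_{j≠i} x_j.
First-order condition: 208 − 8x_i − 4Σ_{j≠i} x_j = 0.
With identical mines, set every x_j = x: then 208 − 8x − 8x = 0, i.e. x = 208/16 = 13.

13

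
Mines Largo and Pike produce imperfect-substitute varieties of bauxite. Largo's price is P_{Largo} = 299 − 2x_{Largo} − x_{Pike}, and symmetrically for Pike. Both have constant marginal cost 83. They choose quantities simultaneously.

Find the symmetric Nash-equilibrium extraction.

43.2

Mine Largo's profit: π = x_{Largo}(299 − 2x_{Largo} − x_{Pike}) − 83x_{Largo}.
∂π/∂x_{Largo} = 216 − 4x_{Largo} − x_{Pike} = 0 ⇒ x_{Largo} = 54 − 0.25x_{Pike}.
Setting x_{Largo} = x_{Pike} in the reaction function: x_{Largo} = 54 − 0.25x_{Largo}, so x_{Largo} = 54 / 1.25 = 43.2.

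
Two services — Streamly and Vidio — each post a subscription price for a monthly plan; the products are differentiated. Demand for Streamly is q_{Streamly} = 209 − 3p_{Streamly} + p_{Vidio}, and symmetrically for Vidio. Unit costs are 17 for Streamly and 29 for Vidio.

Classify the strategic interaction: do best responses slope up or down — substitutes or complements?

strategic complements

Streamly's profit: π = (p_{Streamly} − 17)(209 − 3p_{Streamly} + p_{Vidio}).
∂π/∂p_{Streamly} = 260 − 6p_{Streamly} + p_{Vidio} = 0 ⇒ p_{Streamly} = 130/3 + (1/6)p_{Vidio}.
The best-response slope dp_{Streamly}/dp_{Vidio} = 1/6 > 0: the reaction function is upward-sloping, so the choices are strategic complements.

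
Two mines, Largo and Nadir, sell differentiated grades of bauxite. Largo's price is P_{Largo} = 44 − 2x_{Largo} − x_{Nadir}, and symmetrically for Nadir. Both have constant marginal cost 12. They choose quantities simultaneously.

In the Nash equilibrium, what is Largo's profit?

81.92

Mine Largo's profit: π = x_{Largo}(44 − 2x_{Largo} − x_{Nadir}) − 12x_{Largo}.
∂π/∂x_{Largo} = 32 − 4x_{Largo} − x_{Nadir} = 0 ⇒ x_{Largo} = 8 − 0.25x_{Nadir}.
Setting x_{Largo} = x_{Nadir} in the reaction function: x_{Largo} = 8 − 0.25x_{Largo}, so x_{Largo} = 8 / 1.25 = 6.4.
P_{Largo} = 44 − 2·6.4 − 6.4 = 24.8.
Profit = (24.8 − 12)·6.4 = 81.92.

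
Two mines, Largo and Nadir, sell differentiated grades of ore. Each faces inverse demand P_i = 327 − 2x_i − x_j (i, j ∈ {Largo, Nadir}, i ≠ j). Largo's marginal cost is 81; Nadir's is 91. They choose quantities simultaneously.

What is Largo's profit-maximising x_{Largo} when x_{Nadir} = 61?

Mine Largo's profit: π = x_{Largo}(327 − 2x_{Largo} − x_{Nadir}) − 81x_{Largo}.
∂π/∂x_{Largo} = 246 − 4x_{Largo} − x_{Nadir} = 0 ⇒ x_{Largo} = 61.5 − 0.25x_{Nadir}.
At x_{Nadir} = 61: x_{Largo} = 61.5 − 0.25·61 = 46.25.

46.25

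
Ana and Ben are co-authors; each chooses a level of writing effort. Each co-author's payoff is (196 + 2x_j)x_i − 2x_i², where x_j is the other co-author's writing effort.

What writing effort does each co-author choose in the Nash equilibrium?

98

Ana's payoff is (196 + 2x_B)x_A − 2x_A².
∂π/∂x_A = 196 + 2x_B − 4x_A = 0, so x_A = 49 + 0.5x_B.
By symmetry x_B = x_A; substituting into the reaction function, 0.5x_A = 49 and x_A = 98.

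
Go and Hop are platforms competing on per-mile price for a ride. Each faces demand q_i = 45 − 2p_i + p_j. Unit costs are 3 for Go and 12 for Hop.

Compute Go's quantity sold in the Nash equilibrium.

Go's profit: π = (p_{Go} − 3)(45 − 2p_{Go} + p_{Hop}).
∂π/∂p_{Go} = 51 − 4p_{Go} + p_{Hop} = 0 ⇒ p_{Go} = 12.75 + 0.25p_{Hop}.
Similarly p_{Hop} = 17.25 + 0.25p_{Go}.
Plugging p_{Hop} into Go's best response: p_{Go} = 12.75 + 0.25(17.25 + 0.25p_{Go}) ⇒ 0.9375p_{Go} = 17.0625, so p_{Go} = 18.2.
Then p_{Hop} = 17.25 + 0.25·18.2 = 21.8.
q_{Go} = 45 − 2·18.2 + 21.8 = 30.4.

30.4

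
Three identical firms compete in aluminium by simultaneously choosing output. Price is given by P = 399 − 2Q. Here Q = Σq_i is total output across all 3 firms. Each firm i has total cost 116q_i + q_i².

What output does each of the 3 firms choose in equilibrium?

28.3

A representative firm's profit is π_i = q_i(399 − 2Q) − 116q_i − q_i², with Q = q_i + Σ_{j≠i} q_j.
First-order condition: 283 − 6q_i − 2Σ_{j≠i} q_j = 0.
Imposing symmetry (q_j = q for all j) turns Σ_{j≠i} q_j into 2q, so 283 = 10q and q = 28.3.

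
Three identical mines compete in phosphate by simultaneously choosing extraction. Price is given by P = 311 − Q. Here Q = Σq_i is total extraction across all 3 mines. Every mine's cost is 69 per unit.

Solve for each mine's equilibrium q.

A representative mine's profit is π_i = q_i(311 − Q) − 69q_i, with Q = q_i + Σ_{j≠i} q_j.
First-order condition: 242 − 2q_i − Σ_{j≠i} q_j = 0.
In a symmetric equilibrium every mine chooses the same q, so Σ_{j≠i} q_j = 2q. The condition becomes 242 − 4q = 0, giving q = 242/4 = 60.5.

60.5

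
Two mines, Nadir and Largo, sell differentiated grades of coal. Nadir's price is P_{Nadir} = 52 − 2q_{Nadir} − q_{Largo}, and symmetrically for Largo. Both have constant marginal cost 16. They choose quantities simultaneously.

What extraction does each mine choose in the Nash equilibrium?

7.2

Mine Nadir's profit: π = q_{Nadir}(52 − 2q_{Nadir} − q_{Largo}) − 16q_{Nadir}.
∂π/∂q_{Nadir} = 36 − 4q_{Nadir} − q_{Largo} = 0 ⇒ q_{Nadir} = 9 − 0.25q_{Largo}.
By symmetry q_{Largo} = q_{Nadir}; substituting into the reaction function, 1.25q_{Nadir} = 9 and q_{Nadir} = 7.2.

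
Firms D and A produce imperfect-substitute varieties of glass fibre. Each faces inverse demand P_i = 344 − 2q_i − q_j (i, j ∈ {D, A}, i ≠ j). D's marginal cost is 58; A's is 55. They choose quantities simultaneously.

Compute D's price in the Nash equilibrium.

Firm D's profit: π = q_D(344 − 2q_D − q_A) − 58q_D.
∂π/∂q_D = 286 − 4q_D − q_A = 0 ⇒ q_D = 71.5 − 0.25q_A.
Similarly q_A = 72.25 − 0.25q_D.
Substituting the second reaction function into the first: q_D = 71.5 − 0.25(72.25 − 0.25q_D), which gives 0.9375q_D = 53.4375 ⇒ q_D = 57.
Then q_A = 72.25 − 0.25·57 = 58.
P_D = 344 − 2·57 − 58 = 172.

172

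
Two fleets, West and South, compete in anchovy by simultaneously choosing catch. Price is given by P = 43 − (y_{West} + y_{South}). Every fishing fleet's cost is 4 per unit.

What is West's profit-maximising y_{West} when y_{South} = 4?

17.5

Fishing fleet West's profit: π = y_{West}(43 − (y_{West} + y_{South})) − 4y_{West}.
∂π/∂y_{West} = 39 − 2y_{West} − y_{South} = 0, so y_{West} = 19.5 − 0.5y_{South}.
At y_{South} = 4: y_{West} = 19.5 − 0.5·4 = 17.5.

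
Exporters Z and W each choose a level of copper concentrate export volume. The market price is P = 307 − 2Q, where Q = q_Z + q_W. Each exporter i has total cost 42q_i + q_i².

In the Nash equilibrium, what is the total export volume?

Exporter Z's profit: π = q_Z(307 − 2(q_Z + q_W)) − 42q_Z − q_Z².
∂π/∂q_Z = 265 − 6q_Z − 2q_W = 0, so q_Z = 265/6 − (1/3)q_W.
Setting q_Z = q_W in the reaction function: q_Z = 265/6 − (1/3)q_Z, so q_Z = (265/6) / (4/3) = 33.125.
Total export volume: 33.125 + 33.125 = 66.25.

66.25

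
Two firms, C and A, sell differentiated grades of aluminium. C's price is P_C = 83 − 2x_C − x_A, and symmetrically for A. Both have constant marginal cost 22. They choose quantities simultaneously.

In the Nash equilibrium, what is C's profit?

297.68

Firm C's profit: π = x_C(83 − 2x_C − x_A) − 22x_C.
∂π/∂x_C = 61 − 4x_C − x_A = 0 ⇒ x_C = 15.25 − 0.25x_A.
The game is symmetric, so in equilibrium x_A = x_C: the reaction function gives 1.25x_C = 15.25, hence x_C = 12.2.
P_C = 83 − 2·12.2 − 12.2 = 46.4.
Profit = (46.4 − 22)·12.2 = 297.68.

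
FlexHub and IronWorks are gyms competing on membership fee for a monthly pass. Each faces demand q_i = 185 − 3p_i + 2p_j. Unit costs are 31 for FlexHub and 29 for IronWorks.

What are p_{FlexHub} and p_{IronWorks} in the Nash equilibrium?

69.125, 68.375

FlexHub's profit: π = (p_{FlexHub} − 31)(185 − 3p_{FlexHub} + 2p_{IronWorks}).
∂π/∂p_{FlexHub} = 278 − 6p_{FlexHub} + 2p_{IronWorks} = 0 ⇒ p_{FlexHub} = 139/3 + (1/3)p_{IronWorks}.
Similarly p_{IronWorks} = 136/3 + (1/3)p_{FlexHub}.
Substituting the second reaction function into the first: p_{FlexHub} = 139/3 + (1/3)(136/3 + (1/3)p_{FlexHub}), which gives (8/9)p_{FlexHub} = 553/9 ⇒ p_{FlexHub} = 69.125.
Then p_{IronWorks} = 136/3 + (1/3)·69.125 = 68.375.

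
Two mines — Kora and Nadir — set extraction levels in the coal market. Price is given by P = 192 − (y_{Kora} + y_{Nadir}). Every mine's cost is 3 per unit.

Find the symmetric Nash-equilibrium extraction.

63

Mine Kora's profit: π = y_{Kora}(192 − (y_{Kora} + y_{Nadir})) − 3y_{Kora}.
∂π/∂y_{Kora} = 189 − 2y_{Kora} − y_{Nadir} = 0, so y_{Kora} = 94.5 − 0.5y_{Nadir}.
The game is symmetric, so in equilibrium y_{Nadir} = y_{Kora}: the reaction function gives 1.5y_{Kora} = 94.5, hence y_{Kora} = 63.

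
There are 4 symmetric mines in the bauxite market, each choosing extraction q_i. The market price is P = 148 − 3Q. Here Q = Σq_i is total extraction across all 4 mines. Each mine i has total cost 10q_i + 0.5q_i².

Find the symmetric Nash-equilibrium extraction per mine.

A representative mine's profit is π_i = q_i(148 − 3Q) − 10q_i − 0.5q_i², with Q = q_i + Σ_{j≠i} q_j.
First-order condition: 138 − 7q_i − 3Σ_{j≠i} q_j = 0.
In a symmetric equilibrium every mine chooses the same q, so Σ_{j≠i} q_j = 3q. The condition becomes 138 − 16q = 0, giving q = 138/16 = 8.625.

8.625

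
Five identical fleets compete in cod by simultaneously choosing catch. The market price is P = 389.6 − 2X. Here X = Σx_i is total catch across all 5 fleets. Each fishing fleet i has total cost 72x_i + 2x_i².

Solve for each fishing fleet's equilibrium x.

19.85

A representative fishing fleet's profit is π_i = x_i(389.6 − 2X) − 72x_i − 2x_i², with X = x_i + Σ_{j≠i} x_j.
First-order condition: 317.6 − 8x_i − 2Σ_{j≠i} x_j = 0.
With identical fishing fleets, set every x_j = x: then 317.6 − 8x − 8x = 0, i.e. x = 317.6/16 = 19.85.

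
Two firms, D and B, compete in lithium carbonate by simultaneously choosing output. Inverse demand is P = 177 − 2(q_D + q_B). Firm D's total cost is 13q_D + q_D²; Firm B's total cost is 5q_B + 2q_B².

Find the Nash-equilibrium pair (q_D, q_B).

22, 16

Firm D's profit: π = q_D(177 − 2(q_D + q_B)) − 13q_D − q_D².
∂π/∂q_D = 164 − 6q_D − 2q_B = 0, so q_D = 82/3 − (1/3)q_B.
For B: ∂π/∂q_B = 172 − 8q_B − 2q_D = 0 ⇒ q_B = 21.5 − 0.25q_D.
Solving the two reaction functions simultaneously: (1 − (−1/3)(−0.25))q_D = 82/3 − (1/3)·21.5, so (11/12)q_D = 121/6 and q_D = 22.
Then q_B = 21.5 − 0.25·22 = 16.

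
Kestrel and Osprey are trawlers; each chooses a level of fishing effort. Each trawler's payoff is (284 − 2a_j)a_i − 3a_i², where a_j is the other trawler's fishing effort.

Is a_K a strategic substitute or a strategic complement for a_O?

Kestrel's payoff is (284 − 2a_O)a_K − 3a_K².
∂π/∂a_K = 284 − 2a_O − 6a_K = 0, so a_K = 142/3 − (1/3)a_O.
The best-response slope da_K/da_O = −1/3 < 0: the reaction function is downward-sloping, so the choices are strategic substitutes.

strategic substitutes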